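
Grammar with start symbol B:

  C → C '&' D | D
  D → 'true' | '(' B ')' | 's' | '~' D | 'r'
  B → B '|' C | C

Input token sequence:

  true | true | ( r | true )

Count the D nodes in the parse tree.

5

[B [B [B [C [D true]]] | [C [D true]]] | [C [D ( [B [B [C [D r]]] | [C [D true]]] )]]]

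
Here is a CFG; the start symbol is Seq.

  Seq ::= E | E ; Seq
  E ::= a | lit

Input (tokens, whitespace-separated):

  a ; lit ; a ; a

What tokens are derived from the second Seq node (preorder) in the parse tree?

lit ; a ; a

[Seq [E a] ; [Seq [E lit] ; [Seq [E a] ; [Seq [E a]]]]]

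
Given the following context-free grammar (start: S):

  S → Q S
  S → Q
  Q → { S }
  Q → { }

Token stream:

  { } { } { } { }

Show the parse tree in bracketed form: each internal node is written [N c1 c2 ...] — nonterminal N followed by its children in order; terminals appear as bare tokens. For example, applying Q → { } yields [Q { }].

[S [Q { }] [S [Q { }] [S [Q { }] [S [Q { }]]]]]

S
Q S
{ } S
{ } Q S
{ } { } S
{ } { } Q S
{ } { } { } S
{ } { } { } Q
{ } { } { } { }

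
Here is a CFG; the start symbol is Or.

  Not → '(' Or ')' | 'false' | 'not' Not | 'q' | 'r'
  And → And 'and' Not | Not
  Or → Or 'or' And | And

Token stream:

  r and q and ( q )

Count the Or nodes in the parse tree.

2

[Or [And [And [And [Not r]] and [Not q]] and [Not ( [Or [And [Not q]]] )]]]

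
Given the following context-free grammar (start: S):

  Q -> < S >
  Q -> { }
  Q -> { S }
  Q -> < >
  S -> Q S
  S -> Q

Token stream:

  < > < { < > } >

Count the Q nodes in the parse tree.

4

[S [Q < >] [S [Q < [S [Q { [S [Q < >]] }]] >]]]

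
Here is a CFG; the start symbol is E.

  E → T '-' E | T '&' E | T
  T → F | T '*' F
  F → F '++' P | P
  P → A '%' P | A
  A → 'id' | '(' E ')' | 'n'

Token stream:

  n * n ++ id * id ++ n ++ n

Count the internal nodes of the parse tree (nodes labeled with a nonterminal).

22

[E [T [T [T [F [P [A n]]]] * [F [F [P [A n]]] ++ [P [A id]]]] * [F [F [F [P [A id]]] ++ [P [A n]]] ++ [P [A n]]]]]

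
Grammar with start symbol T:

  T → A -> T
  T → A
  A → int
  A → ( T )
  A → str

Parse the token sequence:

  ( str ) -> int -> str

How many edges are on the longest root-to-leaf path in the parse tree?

[T [A ( [T [A str]] )] -> [T [A int] -> [T [A str]]]]

4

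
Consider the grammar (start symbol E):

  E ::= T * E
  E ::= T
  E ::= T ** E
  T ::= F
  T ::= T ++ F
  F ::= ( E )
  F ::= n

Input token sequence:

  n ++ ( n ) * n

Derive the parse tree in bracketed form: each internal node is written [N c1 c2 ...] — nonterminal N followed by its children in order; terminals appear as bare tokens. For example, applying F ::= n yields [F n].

E
T * E
T ++ F * E
F ++ F * E
n ++ F * E
n ++ ( E ) * E
n ++ ( T ) * E
n ++ ( F ) * E
n ++ ( n ) * E
n ++ ( n ) * T
n ++ ( n ) * F
n ++ ( n ) * n

[E [T [T [F n]] ++ [F ( [E [T [F n]]] )]] * [E [T [F n]]]]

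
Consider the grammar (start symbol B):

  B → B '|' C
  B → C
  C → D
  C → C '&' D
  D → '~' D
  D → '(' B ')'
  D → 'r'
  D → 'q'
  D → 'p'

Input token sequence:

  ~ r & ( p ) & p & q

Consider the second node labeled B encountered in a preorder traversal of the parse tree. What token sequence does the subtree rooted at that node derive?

[B [C [C [C [C [D ~ [D r]]] & [D ( [B [C [D p]]] )]] & [D p]] & [D q]]]

p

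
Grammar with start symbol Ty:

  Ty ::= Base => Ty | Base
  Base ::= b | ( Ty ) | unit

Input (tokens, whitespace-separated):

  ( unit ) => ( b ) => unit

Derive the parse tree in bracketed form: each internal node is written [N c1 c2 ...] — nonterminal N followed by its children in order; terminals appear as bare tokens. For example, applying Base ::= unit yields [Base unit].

[Ty [Base ( [Ty [Base unit]] )] => [Ty [Base ( [Ty [Base b]] )] => [Ty [Base unit]]]]

Ty
Base => Ty
( Ty ) => Ty
( Base ) => Ty
( unit ) => Ty
( unit ) => Base => Ty
( unit ) => ( Ty ) => Ty
( unit ) => ( Base ) => Ty
( unit ) => ( b ) => Ty
( unit ) => ( b ) => Base
( unit ) => ( b ) => unit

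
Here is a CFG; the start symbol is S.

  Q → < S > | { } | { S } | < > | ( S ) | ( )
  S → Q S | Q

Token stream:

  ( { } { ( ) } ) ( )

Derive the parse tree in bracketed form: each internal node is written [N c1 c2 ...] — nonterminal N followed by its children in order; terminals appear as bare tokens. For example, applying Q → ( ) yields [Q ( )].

[S [Q ( [S [Q { }] [S [Q { [S [Q ( )]] }]]] )] [S [Q ( )]]]

S
Q S
( S ) S
( Q S ) S
( { } S ) S
( { } Q ) S
( { } { S } ) S
( { } { Q } ) S
( { } { ( ) } ) S
( { } { ( ) } ) Q
( { } { ( ) } ) ( )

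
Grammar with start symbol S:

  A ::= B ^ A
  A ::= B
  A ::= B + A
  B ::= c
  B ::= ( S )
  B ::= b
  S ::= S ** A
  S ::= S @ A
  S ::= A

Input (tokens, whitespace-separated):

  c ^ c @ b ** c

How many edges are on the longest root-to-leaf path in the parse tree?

6

[S [S [S [A [B c] ^ [A [B c]]]] @ [A [B b]]] ** [A [B c]]]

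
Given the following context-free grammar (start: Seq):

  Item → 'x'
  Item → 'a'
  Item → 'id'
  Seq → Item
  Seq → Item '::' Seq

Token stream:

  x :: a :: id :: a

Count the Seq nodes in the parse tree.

4

[Seq [Item x] :: [Seq [Item a] :: [Seq [Item id] :: [Seq [Item a]]]]]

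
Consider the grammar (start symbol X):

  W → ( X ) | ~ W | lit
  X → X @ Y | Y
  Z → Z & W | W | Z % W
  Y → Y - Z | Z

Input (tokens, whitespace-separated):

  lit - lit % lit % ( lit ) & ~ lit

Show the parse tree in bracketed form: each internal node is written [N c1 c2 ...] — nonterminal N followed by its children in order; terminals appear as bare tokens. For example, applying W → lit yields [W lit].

[X [Y [Y [Z [W lit]]] - [Z [Z [Z [Z [W lit]] % [W lit]] % [W ( [X [Y [Z [W lit]]]] )]] & [W ~ [W lit]]]]]

X
Y
Y - Z
Z - Z
W - Z
lit - Z
lit - Z & W
lit - Z % W & W
lit - Z % W % W & W
lit - W % W % W & W
lit - lit % W % W & W
lit - lit % lit % W & W
lit - lit % lit % ( X ) & W
lit - lit % lit % ( Y ) & W
lit - lit % lit % ( Z ) & W
lit - lit % lit % ( W ) & W
lit - lit % lit % ( lit ) & W
lit - lit % lit % ( lit ) & ~ W
lit - lit % lit % ( lit ) & ~ lit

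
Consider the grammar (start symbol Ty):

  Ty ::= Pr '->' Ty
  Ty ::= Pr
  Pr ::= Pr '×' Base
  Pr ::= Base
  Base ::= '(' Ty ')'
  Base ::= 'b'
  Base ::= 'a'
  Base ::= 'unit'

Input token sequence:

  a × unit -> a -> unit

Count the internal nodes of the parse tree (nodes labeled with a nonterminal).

11

[Ty [Pr [Pr [Base a]] × [Base unit]] -> [Ty [Pr [Base a]] -> [Ty [Pr [Base unit]]]]]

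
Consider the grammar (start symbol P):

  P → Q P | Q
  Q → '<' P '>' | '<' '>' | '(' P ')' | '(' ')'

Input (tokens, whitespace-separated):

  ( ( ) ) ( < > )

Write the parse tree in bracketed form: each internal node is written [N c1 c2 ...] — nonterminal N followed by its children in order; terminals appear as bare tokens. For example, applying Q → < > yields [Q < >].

P
Q P
( P ) P
( Q ) P
( ( ) ) P
( ( ) ) Q
( ( ) ) ( P )
( ( ) ) ( Q )
( ( ) ) ( < > )

[P [Q ( [P [Q ( )]] )] [P [Q ( [P [Q < >]] )]]]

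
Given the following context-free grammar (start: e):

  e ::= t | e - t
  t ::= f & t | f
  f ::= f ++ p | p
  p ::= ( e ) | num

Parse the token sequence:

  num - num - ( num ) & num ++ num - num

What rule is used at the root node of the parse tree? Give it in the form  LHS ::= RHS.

e ::= e - t

[e [e [e [e [t [f [p num]]]] - [t [f [p num]]]] - [t [f [p ( [e [t [f [p num]]]] )]] & [t [f [f [p num]] ++ [p num]]]]] - [t [f [p num]]]]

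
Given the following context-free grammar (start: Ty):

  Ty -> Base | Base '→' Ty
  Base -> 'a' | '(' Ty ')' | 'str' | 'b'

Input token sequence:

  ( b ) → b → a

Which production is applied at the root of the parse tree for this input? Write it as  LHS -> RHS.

[Ty [Base ( [Ty [Base b]] )] → [Ty [Base b] → [Ty [Base a]]]]

Ty -> Base '→' Ty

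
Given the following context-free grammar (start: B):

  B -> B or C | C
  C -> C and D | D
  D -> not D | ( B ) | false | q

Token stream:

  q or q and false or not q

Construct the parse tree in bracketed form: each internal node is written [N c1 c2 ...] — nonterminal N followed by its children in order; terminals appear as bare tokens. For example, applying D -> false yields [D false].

[B [B [B [C [D q]]] or [C [C [D q]] and [D false]]] or [C [D not [D q]]]]

B
B or C
B or C or C
C or C or C
D or C or C
q or C or C
q or C and D or C
q or D and D or C
q or q and D or C
q or q and false or C
q or q and false or D
q or q and false or not D
q or q and false or not q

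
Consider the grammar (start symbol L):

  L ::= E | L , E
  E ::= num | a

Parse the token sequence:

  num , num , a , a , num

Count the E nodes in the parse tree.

5

[L [L [L [L [L [E num]] , [E num]] , [E a]] , [E a]] , [E num]]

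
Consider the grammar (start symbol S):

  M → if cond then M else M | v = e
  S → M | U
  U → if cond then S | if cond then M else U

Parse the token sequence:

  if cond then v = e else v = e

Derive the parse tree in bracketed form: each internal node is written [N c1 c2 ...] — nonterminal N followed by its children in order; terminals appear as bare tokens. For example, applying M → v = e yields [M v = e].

S
M
if cond then M else M
if cond then v = e else M
if cond then v = e else v = e

[S [M if cond then [M v = e] else [M v = e]]]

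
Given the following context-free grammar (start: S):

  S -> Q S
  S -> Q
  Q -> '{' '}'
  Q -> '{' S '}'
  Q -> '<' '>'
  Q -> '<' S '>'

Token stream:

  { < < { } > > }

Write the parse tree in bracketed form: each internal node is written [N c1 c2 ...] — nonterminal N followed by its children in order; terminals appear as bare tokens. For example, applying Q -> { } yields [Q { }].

[S [Q { [S [Q < [S [Q < [S [Q { }]] >]] >]] }]]

S
Q
{ S }
{ Q }
{ < S > }
{ < Q > }
{ < < S > > }
{ < < Q > > }
{ < < { } > > }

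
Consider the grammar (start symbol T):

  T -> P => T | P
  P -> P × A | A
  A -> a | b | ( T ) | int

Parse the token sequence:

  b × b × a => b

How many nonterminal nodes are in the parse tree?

10

[T [P [P [P [A b]] × [A b]] × [A a]] => [T [P [A b]]]]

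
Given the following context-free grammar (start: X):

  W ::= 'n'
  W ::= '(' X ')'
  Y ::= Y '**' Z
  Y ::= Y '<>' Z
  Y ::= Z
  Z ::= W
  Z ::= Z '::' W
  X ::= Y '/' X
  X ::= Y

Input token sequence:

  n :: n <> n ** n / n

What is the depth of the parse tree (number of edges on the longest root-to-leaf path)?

[X [Y [Y [Y [Z [Z [W n]] :: [W n]]] <> [Z [W n]]] ** [Z [W n]]] / [X [Y [Z [W n]]]]]

7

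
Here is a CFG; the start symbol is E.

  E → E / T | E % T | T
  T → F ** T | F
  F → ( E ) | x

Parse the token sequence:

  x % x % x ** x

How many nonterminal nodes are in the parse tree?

11

[E [E [E [T [F x]]] % [T [F x]]] % [T [F x] ** [T [F x]]]]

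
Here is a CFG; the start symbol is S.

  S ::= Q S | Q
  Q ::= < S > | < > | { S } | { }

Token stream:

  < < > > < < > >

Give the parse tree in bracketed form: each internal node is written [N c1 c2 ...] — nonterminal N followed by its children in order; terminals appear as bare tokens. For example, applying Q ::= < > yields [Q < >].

S
Q S
< S > S
< Q > S
< < > > S
< < > > Q
< < > > < S >
< < > > < Q >
< < > > < < > >

[S [Q < [S [Q < >]] >] [S [Q < [S [Q < >]] >]]]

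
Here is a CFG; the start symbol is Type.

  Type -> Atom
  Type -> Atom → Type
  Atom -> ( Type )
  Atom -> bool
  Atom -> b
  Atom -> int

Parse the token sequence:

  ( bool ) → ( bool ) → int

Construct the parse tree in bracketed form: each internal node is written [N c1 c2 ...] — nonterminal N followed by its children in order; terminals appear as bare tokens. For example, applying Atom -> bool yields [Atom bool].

[Type [Atom ( [Type [Atom bool]] )] → [Type [Atom ( [Type [Atom bool]] )] → [Type [Atom int]]]]

Type
Atom → Type
( Type ) → Type
( Atom ) → Type
( bool ) → Type
( bool ) → Atom → Type
( bool ) → ( Type ) → Type
( bool ) → ( Atom ) → Type
( bool ) → ( bool ) → Type
( bool ) → ( bool ) → Atom
( bool ) → ( bool ) → int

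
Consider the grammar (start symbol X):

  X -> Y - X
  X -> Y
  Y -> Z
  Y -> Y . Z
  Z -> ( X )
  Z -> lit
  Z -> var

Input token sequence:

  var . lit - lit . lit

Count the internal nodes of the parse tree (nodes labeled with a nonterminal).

[X [Y [Y [Z var]] . [Z lit]] - [X [Y [Y [Z lit]] . [Z lit]]]]

10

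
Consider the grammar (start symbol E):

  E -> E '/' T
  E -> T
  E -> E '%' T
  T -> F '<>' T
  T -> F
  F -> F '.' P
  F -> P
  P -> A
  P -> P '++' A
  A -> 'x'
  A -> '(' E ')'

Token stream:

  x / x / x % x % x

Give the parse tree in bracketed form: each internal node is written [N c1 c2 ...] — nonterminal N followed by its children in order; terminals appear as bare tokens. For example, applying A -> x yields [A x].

[E [E [E [E [E [T [F [P [A x]]]]] / [T [F [P [A x]]]]] / [T [F [P [A x]]]]] % [T [F [P [A x]]]]] % [T [F [P [A x]]]]]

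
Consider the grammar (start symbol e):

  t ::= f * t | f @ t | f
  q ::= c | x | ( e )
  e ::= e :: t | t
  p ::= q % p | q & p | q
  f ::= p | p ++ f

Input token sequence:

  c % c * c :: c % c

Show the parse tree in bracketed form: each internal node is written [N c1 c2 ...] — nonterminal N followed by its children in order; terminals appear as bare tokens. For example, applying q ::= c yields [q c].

[e [e [t [f [p [q c] % [p [q c]]]] * [t [f [p [q c]]]]]] :: [t [f [p [q c] % [p [q c]]]]]]

e
e :: t
t :: t
f * t :: t
p * t :: t
q % p * t :: t
c % p * t :: t
c % q * t :: t
c % c * t :: t
c % c * f :: t
c % c * p :: t
c % c * q :: t
c % c * c :: t
c % c * c :: f
c % c * c :: p
c % c * c :: q % p
c % c * c :: c % p
c % c * c :: c % q
c % c * c :: c % c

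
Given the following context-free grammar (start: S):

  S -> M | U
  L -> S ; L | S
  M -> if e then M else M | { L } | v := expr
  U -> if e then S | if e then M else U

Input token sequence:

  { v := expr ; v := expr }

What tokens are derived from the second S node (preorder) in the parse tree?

[S [M { [L [S [M v := expr]] ; [L [S [M v := expr]]]] }]]

v := expr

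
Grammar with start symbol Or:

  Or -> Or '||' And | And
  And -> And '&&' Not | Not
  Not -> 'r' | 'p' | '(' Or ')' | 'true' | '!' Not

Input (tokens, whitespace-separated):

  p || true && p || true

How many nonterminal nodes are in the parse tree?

11

[Or [Or [Or [And [Not p]]] || [And [And [Not true]] && [Not p]]] || [And [Not true]]]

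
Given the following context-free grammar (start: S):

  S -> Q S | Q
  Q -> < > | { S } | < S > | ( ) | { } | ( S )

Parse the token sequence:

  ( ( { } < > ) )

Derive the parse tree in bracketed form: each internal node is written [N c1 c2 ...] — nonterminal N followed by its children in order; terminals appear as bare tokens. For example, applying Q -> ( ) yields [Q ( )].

S
Q
( S )
( Q )
( ( S ) )
( ( Q S ) )
( ( { } S ) )
( ( { } Q ) )
( ( { } < > ) )

[S [Q ( [S [Q ( [S [Q { }] [S [Q < >]]] )]] )]]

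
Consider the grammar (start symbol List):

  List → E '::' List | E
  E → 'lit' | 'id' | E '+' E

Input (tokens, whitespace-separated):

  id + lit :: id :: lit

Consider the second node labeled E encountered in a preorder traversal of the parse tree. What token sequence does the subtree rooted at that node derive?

id

[List [E [E id] + [E lit]] :: [List [E id] :: [List [E lit]]]]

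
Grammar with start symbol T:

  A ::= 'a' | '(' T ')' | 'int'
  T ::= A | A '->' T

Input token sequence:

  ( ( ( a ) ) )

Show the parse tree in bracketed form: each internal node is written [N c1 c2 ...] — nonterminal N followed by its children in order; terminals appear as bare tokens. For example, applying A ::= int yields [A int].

T
A
( T )
( A )
( ( T ) )
( ( A ) )
( ( ( T ) ) )
( ( ( A ) ) )
( ( ( a ) ) )

[T [A ( [T [A ( [T [A ( [T [A a]] )]] )]] )]]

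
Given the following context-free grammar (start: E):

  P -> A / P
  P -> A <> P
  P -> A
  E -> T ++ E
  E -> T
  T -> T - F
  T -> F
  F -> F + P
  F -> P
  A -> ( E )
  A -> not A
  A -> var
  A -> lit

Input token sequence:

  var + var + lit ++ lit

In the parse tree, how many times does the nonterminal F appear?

[E [T [F [F [F [P [A var]]] + [P [A var]]] + [P [A lit]]]] ++ [E [T [F [P [A lit]]]]]]

4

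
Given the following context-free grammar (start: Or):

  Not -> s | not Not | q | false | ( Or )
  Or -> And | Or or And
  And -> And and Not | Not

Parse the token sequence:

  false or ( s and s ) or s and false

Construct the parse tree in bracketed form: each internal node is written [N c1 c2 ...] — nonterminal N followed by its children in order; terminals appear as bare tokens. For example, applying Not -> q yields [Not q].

Or
Or or And
Or or And or And
And or And or And
Not or And or And
false or And or And
false or Not or And
false or ( Or ) or And
false or ( And ) or And
false or ( And and Not ) or And
false or ( Not and Not ) or And
false or ( s and Not ) or And
false or ( s and s ) or And
false or ( s and s ) or And and Not
false or ( s and s ) or Not and Not
false or ( s and s ) or s and Not
false or ( s and s ) or s and false

[Or [Or [Or [And [Not false]]] or [And [Not ( [Or [And [And [Not s]] and [Not s]]] )]]] or [And [And [Not s]] and [Not false]]]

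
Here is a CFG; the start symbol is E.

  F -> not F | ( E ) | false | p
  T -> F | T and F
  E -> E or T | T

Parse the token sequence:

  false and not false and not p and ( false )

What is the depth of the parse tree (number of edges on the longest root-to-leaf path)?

[E [T [T [T [T [F false]] and [F not [F false]]] and [F not [F p]]] and [F ( [E [T [F false]]] )]]]

6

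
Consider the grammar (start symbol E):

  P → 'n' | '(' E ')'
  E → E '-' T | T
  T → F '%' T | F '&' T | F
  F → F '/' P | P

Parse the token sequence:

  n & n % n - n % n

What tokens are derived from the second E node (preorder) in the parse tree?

[E [E [T [F [P n]] & [T [F [P n]] % [T [F [P n]]]]]] - [T [F [P n]] % [T [F [P n]]]]]

n & n % n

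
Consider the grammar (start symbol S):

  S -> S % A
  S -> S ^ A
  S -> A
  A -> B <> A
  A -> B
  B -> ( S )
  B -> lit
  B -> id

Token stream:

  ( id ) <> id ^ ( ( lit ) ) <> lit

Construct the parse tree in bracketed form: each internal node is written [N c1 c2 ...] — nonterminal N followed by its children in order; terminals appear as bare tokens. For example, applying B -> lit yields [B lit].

S
S ^ A
A ^ A
B <> A ^ A
( S ) <> A ^ A
( A ) <> A ^ A
( B ) <> A ^ A
( id ) <> A ^ A
( id ) <> B ^ A
( id ) <> id ^ A
( id ) <> id ^ B <> A
( id ) <> id ^ ( S ) <> A
( id ) <> id ^ ( A ) <> A
( id ) <> id ^ ( B ) <> A
( id ) <> id ^ ( ( S ) ) <> A
( id ) <> id ^ ( ( A ) ) <> A
( id ) <> id ^ ( ( B ) ) <> A
( id ) <> id ^ ( ( lit ) ) <> A
( id ) <> id ^ ( ( lit ) ) <> B
( id ) <> id ^ ( ( lit ) ) <> lit

[S [S [A [B ( [S [A [B id]]] )] <> [A [B id]]]] ^ [A [B ( [S [A [B ( [S [A [B lit]]] )]]] )] <> [A [B lit]]]]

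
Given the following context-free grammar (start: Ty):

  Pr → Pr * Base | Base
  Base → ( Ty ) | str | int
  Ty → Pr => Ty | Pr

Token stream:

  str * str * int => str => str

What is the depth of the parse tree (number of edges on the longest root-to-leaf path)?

[Ty [Pr [Pr [Pr [Base str]] * [Base str]] * [Base int]] => [Ty [Pr [Base str]] => [Ty [Pr [Base str]]]]]

5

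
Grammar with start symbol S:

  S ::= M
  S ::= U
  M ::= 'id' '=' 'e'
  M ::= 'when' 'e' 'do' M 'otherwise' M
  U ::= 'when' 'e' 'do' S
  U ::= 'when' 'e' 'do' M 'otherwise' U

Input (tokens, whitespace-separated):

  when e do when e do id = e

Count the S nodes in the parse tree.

[S [U when e do [S [U when e do [S [M id = e]]]]]]

3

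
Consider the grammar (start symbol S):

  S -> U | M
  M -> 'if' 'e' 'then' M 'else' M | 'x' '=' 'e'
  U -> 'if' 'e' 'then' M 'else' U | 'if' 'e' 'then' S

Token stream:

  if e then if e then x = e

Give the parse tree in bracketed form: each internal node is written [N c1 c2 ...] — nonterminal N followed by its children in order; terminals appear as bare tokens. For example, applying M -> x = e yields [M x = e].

S
U
if e then S
if e then U
if e then if e then S
if e then if e then M
if e then if e then x = e

[S [U if e then [S [U if e then [S [M x = e]]]]]]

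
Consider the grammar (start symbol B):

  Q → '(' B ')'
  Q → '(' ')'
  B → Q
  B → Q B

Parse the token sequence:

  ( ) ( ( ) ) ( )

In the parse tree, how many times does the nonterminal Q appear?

4

[B [Q ( )] [B [Q ( [B [Q ( )]] )] [B [Q ( )]]]]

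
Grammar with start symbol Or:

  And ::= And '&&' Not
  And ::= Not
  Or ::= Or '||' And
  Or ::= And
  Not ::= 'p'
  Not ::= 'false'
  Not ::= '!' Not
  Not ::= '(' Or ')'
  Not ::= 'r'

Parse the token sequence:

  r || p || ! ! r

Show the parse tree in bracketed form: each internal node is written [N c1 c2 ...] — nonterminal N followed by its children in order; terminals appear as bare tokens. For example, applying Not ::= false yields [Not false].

[Or [Or [Or [And [Not r]]] || [And [Not p]]] || [And [Not ! [Not ! [Not r]]]]]

Or
Or || And
Or || And || And
And || And || And
Not || And || And
r || And || And
r || Not || And
r || p || And
r || p || Not
r || p || ! Not
r || p || ! ! Not
r || p || ! ! r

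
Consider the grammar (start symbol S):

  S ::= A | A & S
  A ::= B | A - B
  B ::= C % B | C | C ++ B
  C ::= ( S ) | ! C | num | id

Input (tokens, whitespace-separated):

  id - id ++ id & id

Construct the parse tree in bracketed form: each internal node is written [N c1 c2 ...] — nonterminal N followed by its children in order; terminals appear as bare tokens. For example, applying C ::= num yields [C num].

[S [A [A [B [C id]]] - [B [C id] ++ [B [C id]]]] & [S [A [B [C id]]]]]

S
A & S
A - B & S
B - B & S
C - B & S
id - B & S
id - C ++ B & S
id - id ++ B & S
id - id ++ C & S
id - id ++ id & S
id - id ++ id & A
id - id ++ id & B
id - id ++ id & C
id - id ++ id & id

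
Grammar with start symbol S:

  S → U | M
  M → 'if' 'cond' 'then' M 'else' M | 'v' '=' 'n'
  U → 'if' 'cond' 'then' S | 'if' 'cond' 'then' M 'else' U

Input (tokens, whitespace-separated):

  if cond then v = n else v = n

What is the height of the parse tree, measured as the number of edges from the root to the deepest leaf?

3

[S [M if cond then [M v = n] else [M v = n]]]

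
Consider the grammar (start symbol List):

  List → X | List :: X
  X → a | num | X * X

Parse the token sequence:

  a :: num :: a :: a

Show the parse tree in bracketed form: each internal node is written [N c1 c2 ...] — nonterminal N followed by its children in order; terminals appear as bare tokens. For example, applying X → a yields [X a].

List
List :: X
List :: X :: X
List :: X :: X :: X
X :: X :: X :: X
a :: X :: X :: X
a :: num :: X :: X
a :: num :: a :: X
a :: num :: a :: a

[List [List [List [List [X a]] :: [X num]] :: [X a]] :: [X a]]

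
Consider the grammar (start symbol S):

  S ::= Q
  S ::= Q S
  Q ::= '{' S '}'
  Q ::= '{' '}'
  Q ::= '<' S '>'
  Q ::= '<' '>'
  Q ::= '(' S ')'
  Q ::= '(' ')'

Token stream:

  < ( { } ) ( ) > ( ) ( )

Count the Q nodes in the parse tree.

[S [Q < [S [Q ( [S [Q { }]] )] [S [Q ( )]]] >] [S [Q ( )] [S [Q ( )]]]]

6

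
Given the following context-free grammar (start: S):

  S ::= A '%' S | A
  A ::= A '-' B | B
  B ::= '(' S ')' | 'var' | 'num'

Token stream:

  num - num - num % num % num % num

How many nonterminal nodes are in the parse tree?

[S [A [A [A [B num]] - [B num]] - [B num]] % [S [A [B num]] % [S [A [B num]] % [S [A [B num]]]]]]

16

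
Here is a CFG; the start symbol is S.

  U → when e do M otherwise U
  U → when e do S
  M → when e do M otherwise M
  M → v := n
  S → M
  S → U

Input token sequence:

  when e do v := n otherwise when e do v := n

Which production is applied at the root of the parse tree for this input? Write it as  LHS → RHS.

[S [U when e do [M v := n] otherwise [U when e do [S [M v := n]]]]]

S → U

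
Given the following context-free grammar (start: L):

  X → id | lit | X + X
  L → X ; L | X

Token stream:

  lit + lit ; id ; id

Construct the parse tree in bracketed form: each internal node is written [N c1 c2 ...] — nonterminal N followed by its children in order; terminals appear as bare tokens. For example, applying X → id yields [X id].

L
X ; L
X + X ; L
lit + X ; L
lit + lit ; L
lit + lit ; X ; L
lit + lit ; id ; L
lit + lit ; id ; X
lit + lit ; id ; id

[L [X [X lit] + [X lit]] ; [L [X id] ; [L [X id]]]]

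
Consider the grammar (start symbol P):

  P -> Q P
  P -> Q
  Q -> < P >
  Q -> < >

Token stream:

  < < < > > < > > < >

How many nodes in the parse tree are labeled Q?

[P [Q < [P [Q < [P [Q < >]] >] [P [Q < >]]] >] [P [Q < >]]]

5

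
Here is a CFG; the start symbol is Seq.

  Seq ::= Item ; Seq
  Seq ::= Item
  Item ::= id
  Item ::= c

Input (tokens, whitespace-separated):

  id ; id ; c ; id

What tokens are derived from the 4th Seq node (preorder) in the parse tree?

id

[Seq [Item id] ; [Seq [Item id] ; [Seq [Item c] ; [Seq [Item id]]]]]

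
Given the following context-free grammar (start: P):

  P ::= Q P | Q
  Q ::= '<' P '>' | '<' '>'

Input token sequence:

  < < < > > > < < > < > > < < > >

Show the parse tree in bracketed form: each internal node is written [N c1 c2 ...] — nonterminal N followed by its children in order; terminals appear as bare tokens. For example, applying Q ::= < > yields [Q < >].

P
Q P
< P > P
< Q > P
< < P > > P
< < Q > > P
< < < > > > P
< < < > > > Q P
< < < > > > < P > P
< < < > > > < Q P > P
< < < > > > < < > P > P
< < < > > > < < > Q > P
< < < > > > < < > < > > P
< < < > > > < < > < > > Q
< < < > > > < < > < > > < P >
< < < > > > < < > < > > < Q >
< < < > > > < < > < > > < < > >

[P [Q < [P [Q < [P [Q < >]] >]] >] [P [Q < [P [Q < >] [P [Q < >]]] >] [P [Q < [P [Q < >]] >]]]]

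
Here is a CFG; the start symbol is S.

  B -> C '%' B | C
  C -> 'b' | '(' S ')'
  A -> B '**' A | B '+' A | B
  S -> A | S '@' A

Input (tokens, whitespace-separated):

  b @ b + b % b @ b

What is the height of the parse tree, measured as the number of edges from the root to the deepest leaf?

[S [S [S [A [B [C b]]]] @ [A [B [C b]] + [A [B [C b] % [B [C b]]]]]] @ [A [B [C b]]]]

7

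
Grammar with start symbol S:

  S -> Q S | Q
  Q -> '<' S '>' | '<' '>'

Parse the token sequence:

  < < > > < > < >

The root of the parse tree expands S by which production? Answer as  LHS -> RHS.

S -> Q S

[S [Q < [S [Q < >]] >] [S [Q < >] [S [Q < >]]]]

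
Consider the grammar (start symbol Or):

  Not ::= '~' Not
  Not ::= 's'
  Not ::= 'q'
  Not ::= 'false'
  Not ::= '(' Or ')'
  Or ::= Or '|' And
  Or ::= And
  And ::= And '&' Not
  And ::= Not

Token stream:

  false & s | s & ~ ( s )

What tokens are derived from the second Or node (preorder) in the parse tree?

false & s

[Or [Or [And [And [Not false]] & [Not s]]] | [And [And [Not s]] & [Not ~ [Not ( [Or [And [Not s]]] )]]]]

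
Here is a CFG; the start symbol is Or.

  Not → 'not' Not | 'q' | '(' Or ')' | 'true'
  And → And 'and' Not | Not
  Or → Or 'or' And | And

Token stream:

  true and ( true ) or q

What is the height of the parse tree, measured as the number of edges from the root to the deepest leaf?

7

[Or [Or [And [And [Not true]] and [Not ( [Or [And [Not true]]] )]]] or [And [Not q]]]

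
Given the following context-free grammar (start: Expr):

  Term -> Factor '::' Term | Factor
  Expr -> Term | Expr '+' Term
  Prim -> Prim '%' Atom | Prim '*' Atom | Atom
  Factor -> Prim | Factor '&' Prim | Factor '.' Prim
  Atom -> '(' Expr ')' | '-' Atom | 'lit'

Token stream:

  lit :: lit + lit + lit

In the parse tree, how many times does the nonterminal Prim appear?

[Expr [Expr [Expr [Term [Factor [Prim [Atom lit]]] :: [Term [Factor [Prim [Atom lit]]]]]] + [Term [Factor [Prim [Atom lit]]]]] + [Term [Factor [Prim [Atom lit]]]]]

4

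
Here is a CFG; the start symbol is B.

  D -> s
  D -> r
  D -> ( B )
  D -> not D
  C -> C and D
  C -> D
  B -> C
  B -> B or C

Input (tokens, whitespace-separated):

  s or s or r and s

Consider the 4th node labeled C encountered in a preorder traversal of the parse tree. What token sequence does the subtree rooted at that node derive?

[B [B [B [C [D s]]] or [C [D s]]] or [C [C [D r]] and [D s]]]

r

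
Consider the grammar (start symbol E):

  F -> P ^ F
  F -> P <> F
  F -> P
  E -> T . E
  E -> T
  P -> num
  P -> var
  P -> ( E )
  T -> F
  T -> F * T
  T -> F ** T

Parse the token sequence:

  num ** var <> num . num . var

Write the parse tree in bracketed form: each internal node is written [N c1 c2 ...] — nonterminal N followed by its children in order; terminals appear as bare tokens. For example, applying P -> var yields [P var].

[E [T [F [P num]] ** [T [F [P var] <> [F [P num]]]]] . [E [T [F [P num]]] . [E [T [F [P var]]]]]]

E
T . E
F ** T . E
P ** T . E
num ** T . E
num ** F . E
num ** P <> F . E
num ** var <> F . E
num ** var <> P . E
num ** var <> num . E
num ** var <> num . T . E
num ** var <> num . F . E
num ** var <> num . P . E
num ** var <> num . num . E
num ** var <> num . num . T
num ** var <> num . num . F
num ** var <> num . num . P
num ** var <> num . num . var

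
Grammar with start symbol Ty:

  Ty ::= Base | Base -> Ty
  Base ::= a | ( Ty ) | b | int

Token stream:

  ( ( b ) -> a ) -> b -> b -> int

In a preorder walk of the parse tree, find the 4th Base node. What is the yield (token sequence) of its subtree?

[Ty [Base ( [Ty [Base ( [Ty [Base b]] )] -> [Ty [Base a]]] )] -> [Ty [Base b] -> [Ty [Base b] -> [Ty [Base int]]]]]

a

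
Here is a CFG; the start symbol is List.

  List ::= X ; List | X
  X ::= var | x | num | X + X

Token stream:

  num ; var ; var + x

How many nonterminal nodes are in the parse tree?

8

[List [X num] ; [List [X var] ; [List [X [X var] + [X x]]]]]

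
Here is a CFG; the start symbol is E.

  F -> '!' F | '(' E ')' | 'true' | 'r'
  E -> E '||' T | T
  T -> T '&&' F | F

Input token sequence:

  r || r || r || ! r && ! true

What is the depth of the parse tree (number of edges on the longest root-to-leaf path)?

[E [E [E [E [T [F r]]] || [T [F r]]] || [T [F r]]] || [T [T [F ! [F r]]] && [F ! [F true]]]]

6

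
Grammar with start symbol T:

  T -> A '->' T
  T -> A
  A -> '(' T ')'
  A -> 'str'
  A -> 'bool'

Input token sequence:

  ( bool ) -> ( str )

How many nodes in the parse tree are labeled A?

4

[T [A ( [T [A bool]] )] -> [T [A ( [T [A str]] )]]]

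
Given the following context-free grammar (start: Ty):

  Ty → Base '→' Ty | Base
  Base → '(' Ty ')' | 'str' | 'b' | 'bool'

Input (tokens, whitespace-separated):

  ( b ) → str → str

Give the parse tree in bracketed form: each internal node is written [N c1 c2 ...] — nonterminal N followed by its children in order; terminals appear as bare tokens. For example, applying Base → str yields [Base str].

[Ty [Base ( [Ty [Base b]] )] → [Ty [Base str] → [Ty [Base str]]]]

Ty
Base → Ty
( Ty ) → Ty
( Base ) → Ty
( b ) → Ty
( b ) → Base → Ty
( b ) → str → Ty
( b ) → str → Base
( b ) → str → str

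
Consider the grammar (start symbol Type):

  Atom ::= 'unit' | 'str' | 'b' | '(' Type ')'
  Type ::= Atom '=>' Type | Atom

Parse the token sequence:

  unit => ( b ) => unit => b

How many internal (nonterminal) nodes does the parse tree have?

10

[Type [Atom unit] => [Type [Atom ( [Type [Atom b]] )] => [Type [Atom unit] => [Type [Atom b]]]]]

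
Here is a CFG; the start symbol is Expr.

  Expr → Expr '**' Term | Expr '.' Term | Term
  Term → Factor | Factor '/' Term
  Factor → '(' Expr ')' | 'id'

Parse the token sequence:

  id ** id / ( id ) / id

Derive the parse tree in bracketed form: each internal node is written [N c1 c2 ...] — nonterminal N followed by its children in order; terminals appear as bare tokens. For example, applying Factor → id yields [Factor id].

Expr
Expr ** Term
Term ** Term
Factor ** Term
id ** Term
id ** Factor / Term
id ** id / Term
id ** id / Factor / Term
id ** id / ( Expr ) / Term
id ** id / ( Term ) / Term
id ** id / ( Factor ) / Term
id ** id / ( id ) / Term
id ** id / ( id ) / Factor
id ** id / ( id ) / id

[Expr [Expr [Term [Factor id]]] ** [Term [Factor id] / [Term [Factor ( [Expr [Term [Factor id]]] )] / [Term [Factor id]]]]]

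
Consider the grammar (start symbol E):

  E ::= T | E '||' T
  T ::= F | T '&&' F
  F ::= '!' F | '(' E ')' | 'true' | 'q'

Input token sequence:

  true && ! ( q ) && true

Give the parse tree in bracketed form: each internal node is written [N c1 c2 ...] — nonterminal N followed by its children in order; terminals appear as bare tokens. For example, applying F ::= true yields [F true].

[E [T [T [T [F true]] && [F ! [F ( [E [T [F q]]] )]]] && [F true]]]

E
T
T && F
T && F && F
F && F && F
true && F && F
true && ! F && F
true && ! ( E ) && F
true && ! ( T ) && F
true && ! ( F ) && F
true && ! ( q ) && F
true && ! ( q ) && true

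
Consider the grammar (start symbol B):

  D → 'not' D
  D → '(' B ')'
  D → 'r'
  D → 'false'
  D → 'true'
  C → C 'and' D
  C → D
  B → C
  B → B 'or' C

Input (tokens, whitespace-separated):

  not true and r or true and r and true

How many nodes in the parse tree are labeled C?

[B [B [C [C [D not [D true]]] and [D r]]] or [C [C [C [D true]] and [D r]] and [D true]]]

5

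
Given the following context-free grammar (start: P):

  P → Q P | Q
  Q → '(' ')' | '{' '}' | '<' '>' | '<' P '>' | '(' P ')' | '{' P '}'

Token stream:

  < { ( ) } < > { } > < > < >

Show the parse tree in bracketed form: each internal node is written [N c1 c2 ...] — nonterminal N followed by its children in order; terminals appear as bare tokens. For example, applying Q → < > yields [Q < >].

[P [Q < [P [Q { [P [Q ( )]] }] [P [Q < >] [P [Q { }]]]] >] [P [Q < >] [P [Q < >]]]]

P
Q P
< P > P
< Q P > P
< { P } P > P
< { Q } P > P
< { ( ) } P > P
< { ( ) } Q P > P
< { ( ) } < > P > P
< { ( ) } < > Q > P
< { ( ) } < > { } > P
< { ( ) } < > { } > Q P
< { ( ) } < > { } > < > P
< { ( ) } < > { } > < > Q
< { ( ) } < > { } > < > < >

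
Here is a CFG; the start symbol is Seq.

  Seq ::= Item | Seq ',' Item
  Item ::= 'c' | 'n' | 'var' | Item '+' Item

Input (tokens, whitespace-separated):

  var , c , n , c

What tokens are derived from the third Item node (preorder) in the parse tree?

[Seq [Seq [Seq [Seq [Item var]] , [Item c]] , [Item n]] , [Item c]]

n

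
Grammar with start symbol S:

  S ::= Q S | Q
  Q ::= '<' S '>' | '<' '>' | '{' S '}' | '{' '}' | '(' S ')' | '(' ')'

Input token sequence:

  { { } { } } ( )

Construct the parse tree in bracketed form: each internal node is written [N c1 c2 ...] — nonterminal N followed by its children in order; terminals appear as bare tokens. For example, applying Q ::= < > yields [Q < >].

[S [Q { [S [Q { }] [S [Q { }]]] }] [S [Q ( )]]]

S
Q S
{ S } S
{ Q S } S
{ { } S } S
{ { } Q } S
{ { } { } } S
{ { } { } } Q
{ { } { } } ( )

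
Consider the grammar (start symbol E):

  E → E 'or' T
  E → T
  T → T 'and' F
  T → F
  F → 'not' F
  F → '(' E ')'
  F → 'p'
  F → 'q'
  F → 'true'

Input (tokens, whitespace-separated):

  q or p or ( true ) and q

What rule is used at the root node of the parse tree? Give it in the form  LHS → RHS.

[E [E [E [T [F q]]] or [T [F p]]] or [T [T [F ( [E [T [F true]]] )]] and [F q]]]

E → E 'or' T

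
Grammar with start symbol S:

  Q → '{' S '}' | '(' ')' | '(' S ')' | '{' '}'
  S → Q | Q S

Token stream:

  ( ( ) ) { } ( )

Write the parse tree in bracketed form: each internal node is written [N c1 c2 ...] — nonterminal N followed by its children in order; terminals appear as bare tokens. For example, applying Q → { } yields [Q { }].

S
Q S
( S ) S
( Q ) S
( ( ) ) S
( ( ) ) Q S
( ( ) ) { } S
( ( ) ) { } Q
( ( ) ) { } ( )

[S [Q ( [S [Q ( )]] )] [S [Q { }] [S [Q ( )]]]]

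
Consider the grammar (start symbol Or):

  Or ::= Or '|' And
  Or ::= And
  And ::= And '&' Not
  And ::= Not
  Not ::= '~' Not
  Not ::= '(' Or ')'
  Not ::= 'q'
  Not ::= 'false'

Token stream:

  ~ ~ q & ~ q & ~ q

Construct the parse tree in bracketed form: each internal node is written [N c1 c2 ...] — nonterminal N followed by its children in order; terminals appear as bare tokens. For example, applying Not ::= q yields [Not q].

Or
And
And & Not
And & Not & Not
Not & Not & Not
~ Not & Not & Not
~ ~ Not & Not & Not
~ ~ q & Not & Not
~ ~ q & ~ Not & Not
~ ~ q & ~ q & Not
~ ~ q & ~ q & ~ Not
~ ~ q & ~ q & ~ q

[Or [And [And [And [Not ~ [Not ~ [Not q]]]] & [Not ~ [Not q]]] & [Not ~ [Not q]]]]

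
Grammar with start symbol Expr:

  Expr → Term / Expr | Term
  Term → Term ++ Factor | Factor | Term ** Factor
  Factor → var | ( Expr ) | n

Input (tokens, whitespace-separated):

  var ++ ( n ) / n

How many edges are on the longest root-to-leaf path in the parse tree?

[Expr [Term [Term [Factor var]] ++ [Factor ( [Expr [Term [Factor n]]] )]] / [Expr [Term [Factor n]]]]

6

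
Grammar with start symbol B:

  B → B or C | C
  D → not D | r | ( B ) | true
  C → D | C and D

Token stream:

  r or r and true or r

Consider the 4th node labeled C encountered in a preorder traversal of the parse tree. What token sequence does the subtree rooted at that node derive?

[B [B [B [C [D r]]] or [C [C [D r]] and [D true]]] or [C [D r]]]

r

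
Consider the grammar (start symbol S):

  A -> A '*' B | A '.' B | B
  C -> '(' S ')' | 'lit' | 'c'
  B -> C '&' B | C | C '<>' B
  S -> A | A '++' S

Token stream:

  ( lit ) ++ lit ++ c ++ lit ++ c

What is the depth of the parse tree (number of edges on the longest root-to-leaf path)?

8

[S [A [B [C ( [S [A [B [C lit]]]] )]]] ++ [S [A [B [C lit]]] ++ [S [A [B [C c]]] ++ [S [A [B [C lit]]] ++ [S [A [B [C c]]]]]]]]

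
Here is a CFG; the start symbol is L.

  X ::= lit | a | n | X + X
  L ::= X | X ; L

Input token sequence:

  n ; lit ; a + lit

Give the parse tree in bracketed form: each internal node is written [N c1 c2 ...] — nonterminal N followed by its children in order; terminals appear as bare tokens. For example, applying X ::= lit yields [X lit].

[L [X n] ; [L [X lit] ; [L [X [X a] + [X lit]]]]]

L
X ; L
n ; L
n ; X ; L
n ; lit ; L
n ; lit ; X
n ; lit ; X + X
n ; lit ; a + X
n ; lit ; a + lit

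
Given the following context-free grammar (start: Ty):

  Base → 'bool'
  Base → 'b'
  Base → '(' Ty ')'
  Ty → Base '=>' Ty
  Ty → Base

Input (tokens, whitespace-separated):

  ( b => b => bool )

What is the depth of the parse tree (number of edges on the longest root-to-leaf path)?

[Ty [Base ( [Ty [Base b] => [Ty [Base b] => [Ty [Base bool]]]] )]]

6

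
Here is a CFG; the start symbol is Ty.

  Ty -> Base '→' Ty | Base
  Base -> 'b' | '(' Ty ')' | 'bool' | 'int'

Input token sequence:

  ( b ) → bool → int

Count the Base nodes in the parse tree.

4

[Ty [Base ( [Ty [Base b]] )] → [Ty [Base bool] → [Ty [Base int]]]]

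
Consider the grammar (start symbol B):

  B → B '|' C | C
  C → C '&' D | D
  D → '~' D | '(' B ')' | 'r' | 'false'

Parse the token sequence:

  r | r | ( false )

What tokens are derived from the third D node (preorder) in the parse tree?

( false )

[B [B [B [C [D r]]] | [C [D r]]] | [C [D ( [B [C [D false]]] )]]]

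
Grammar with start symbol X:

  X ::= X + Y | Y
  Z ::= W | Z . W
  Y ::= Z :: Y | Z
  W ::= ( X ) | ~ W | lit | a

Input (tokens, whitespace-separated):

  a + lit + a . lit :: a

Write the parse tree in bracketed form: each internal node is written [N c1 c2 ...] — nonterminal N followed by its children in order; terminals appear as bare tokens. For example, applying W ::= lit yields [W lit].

X
X + Y
X + Y + Y
Y + Y + Y
Z + Y + Y
W + Y + Y
a + Y + Y
a + Z + Y
a + W + Y
a + lit + Y
a + lit + Z :: Y
a + lit + Z . W :: Y
a + lit + W . W :: Y
a + lit + a . W :: Y
a + lit + a . lit :: Y
a + lit + a . lit :: Z
a + lit + a . lit :: W
a + lit + a . lit :: a

[X [X [X [Y [Z [W a]]]] + [Y [Z [W lit]]]] + [Y [Z [Z [W a]] . [W lit]] :: [Y [Z [W a]]]]]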